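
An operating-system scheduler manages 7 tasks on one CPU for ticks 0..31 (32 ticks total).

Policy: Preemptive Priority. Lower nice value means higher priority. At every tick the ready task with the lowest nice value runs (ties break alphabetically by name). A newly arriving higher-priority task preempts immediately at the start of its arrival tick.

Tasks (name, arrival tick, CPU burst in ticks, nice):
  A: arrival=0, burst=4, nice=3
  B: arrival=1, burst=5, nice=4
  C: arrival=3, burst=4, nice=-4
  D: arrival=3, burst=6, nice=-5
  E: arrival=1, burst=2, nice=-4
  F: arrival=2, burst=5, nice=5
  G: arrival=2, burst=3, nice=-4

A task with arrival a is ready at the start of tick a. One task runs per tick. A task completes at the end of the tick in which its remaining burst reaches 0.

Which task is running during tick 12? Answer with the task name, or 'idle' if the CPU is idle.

t=0: ready={A} → run A
t=1: ready={A,B,E} → run E
t=2: ready={A,B,E,F,G} → run E
t=3: ready={A,B,C,D,F,G} → run D
t=4: ready={A,B,C,D,F,G} → run D
t=5: ready={A,B,C,D,F,G} → run D
t=6: ready={A,B,C,D,F,G} → run D
t=7: ready={A,B,C,D,F,G} → run D
t=8: ready={A,B,C,D,F,G} → run D
t=9: ready={A,B,C,F,G} → run C
t=10: ready={A,B,C,F,G} → run C
t=11: ready={A,B,C,F,G} → run C
t=12: ready={A,B,C,F,G} → run C
t=13: ready={A,B,F,G} → run G
t=14: ready={A,B,F,G} → run G
t=15: ready={A,B,F,G} → run G
t=16: ready={A,B,F} → run A
t=17: ready={A,B,F} → run A
t=18: ready={A,B,F} → run A
t=19: ready={B,F} → run B
t=20: ready={B,F} → run B
t=21: ready={B,F} → run B
t=22: ready={B,F} → run B
t=23: ready={B,F} → run B
t=24: ready={F} → run F
t=25: ready={F} → run F
t=26: ready={F} → run F
t=27: ready={F} → run F
t=28: ready={F} → run F
t=29: (idle)
t=30: (idle)
t=31: (idle)

running at tick 12 = C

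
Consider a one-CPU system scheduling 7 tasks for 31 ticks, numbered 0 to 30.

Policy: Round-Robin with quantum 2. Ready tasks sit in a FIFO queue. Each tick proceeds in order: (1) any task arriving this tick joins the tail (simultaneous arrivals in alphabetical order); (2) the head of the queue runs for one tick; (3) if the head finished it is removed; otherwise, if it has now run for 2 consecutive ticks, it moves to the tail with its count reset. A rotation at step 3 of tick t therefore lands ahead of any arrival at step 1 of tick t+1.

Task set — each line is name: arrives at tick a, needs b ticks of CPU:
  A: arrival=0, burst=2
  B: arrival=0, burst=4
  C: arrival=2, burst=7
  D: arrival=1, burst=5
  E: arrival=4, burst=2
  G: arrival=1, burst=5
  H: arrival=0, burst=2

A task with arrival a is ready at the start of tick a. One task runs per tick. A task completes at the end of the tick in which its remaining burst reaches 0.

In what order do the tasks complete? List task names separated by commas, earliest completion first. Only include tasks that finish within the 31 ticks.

completion order = A, H, B, E, D, G, C

t=0: queue=[A,B,H] q_used=0 → run A
t=1: queue=[A,B,H,D,G] q_used=1 → run A
t=2: queue=[B,H,D,G,C] q_used=0 → run B
t=3: queue=[B,H,D,G,C] q_used=1 → run B
t=4: queue=[H,D,G,C,B,E] q_used=0 → run H
t=5: queue=[H,D,G,C,B,E] q_used=1 → run H
t=6: queue=[D,G,C,B,E] q_used=0 → run D
t=7: queue=[D,G,C,B,E] q_used=1 → run D
t=8: queue=[G,C,B,E,D] q_used=0 → run G
t=9: queue=[G,C,B,E,D] q_used=1 → run G
t=10: queue=[C,B,E,D,G] q_used=0 → run C
t=11: queue=[C,B,E,D,G] q_used=1 → run C
t=12: queue=[B,E,D,G,C] q_used=0 → run B
t=13: queue=[B,E,D,G,C] q_used=1 → run B
t=14: queue=[E,D,G,C] q_used=0 → run E
t=15: queue=[E,D,G,C] q_used=1 → run E
t=16: queue=[D,G,C] q_used=0 → run D
t=17: queue=[D,G,C] q_used=1 → run D
t=18: queue=[G,C,D] q_used=0 → run G
t=19: queue=[G,C,D] q_used=1 → run G
t=20: queue=[C,D,G] q_used=0 → run C
t=21: queue=[C,D,G] q_used=1 → run C
t=22: queue=[D,G,C] q_used=0 → run D
t=23: queue=[G,C] q_used=0 → run G
t=24: queue=[C] q_used=0 → run C
t=25: queue=[C] q_used=1 → run C
t=26: queue=[C] q_used=0 → run C
t=27: (idle)
t=28: (idle)
t=29: (idle)
t=30: (idle)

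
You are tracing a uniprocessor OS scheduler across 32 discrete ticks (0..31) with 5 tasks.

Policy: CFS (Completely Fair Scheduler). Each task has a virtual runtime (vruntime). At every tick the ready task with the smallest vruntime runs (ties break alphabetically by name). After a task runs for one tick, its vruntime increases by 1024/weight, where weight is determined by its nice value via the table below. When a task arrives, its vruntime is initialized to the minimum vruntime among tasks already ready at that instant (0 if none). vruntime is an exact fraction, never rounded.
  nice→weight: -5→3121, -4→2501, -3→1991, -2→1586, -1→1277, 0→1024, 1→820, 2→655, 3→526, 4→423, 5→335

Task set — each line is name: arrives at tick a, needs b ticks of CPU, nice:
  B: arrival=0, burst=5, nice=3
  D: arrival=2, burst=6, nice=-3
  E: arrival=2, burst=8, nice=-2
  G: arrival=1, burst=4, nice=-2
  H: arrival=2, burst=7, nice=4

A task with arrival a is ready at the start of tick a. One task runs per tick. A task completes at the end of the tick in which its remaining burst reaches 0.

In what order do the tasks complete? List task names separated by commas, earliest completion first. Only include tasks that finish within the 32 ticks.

t=0: vr[B=0] → run B
t=1: vr[B=512/263 G=512/263] → run B
t=2: vr[B=1024/263 D=512/263 E=512/263 G=512/263 H=512/263] → run D
t=3: vr[B=1024/263 D=1288704/523633 E=512/263 G=512/263 H=512/263] → run E
t=4: vr[B=1024/263 D=1288704/523633 E=540672/208559 G=512/263 H=512/263] → run G
t=5: vr[B=1024/263 D=1288704/523633 E=540672/208559 G=540672/208559 H=512/263] → run H
t=6: vr[B=1024/263 D=1288704/523633 E=540672/208559 G=540672/208559 H=485888/111249] → run D
t=7: vr[B=1024/263 D=1558016/523633 E=540672/208559 G=540672/208559 H=485888/111249] → run E
t=8: vr[B=1024/263 D=1558016/523633 E=675328/208559 G=540672/208559 H=485888/111249] → run G
t=9: vr[B=1024/263 D=1558016/523633 E=675328/208559 G=675328/208559 H=485888/111249] → run D
t=10: vr[B=1024/263 D=1827328/523633 E=675328/208559 G=675328/208559 H=485888/111249] → run E
t=11: vr[B=1024/263 D=1827328/523633 E=809984/208559 G=675328/208559 H=485888/111249] → run G
t=12: vr[B=1024/263 D=1827328/523633 E=809984/208559 G=809984/208559 H=485888/111249] → run D
t=13: vr[B=1024/263 D=2096640/523633 E=809984/208559 G=809984/208559 H=485888/111249] → run E
t=14: vr[B=1024/263 D=2096640/523633 E=944640/208559 G=809984/208559 H=485888/111249] → run G
t=15: vr[B=1024/263 D=2096640/523633 E=944640/208559 H=485888/111249] → run B
t=16: vr[B=1536/263 D=2096640/523633 E=944640/208559 H=485888/111249] → run D
t=17: vr[B=1536/263 D=2365952/523633 E=944640/208559 H=485888/111249] → run H
t=18: vr[B=1536/263 D=2365952/523633 E=944640/208559 H=755200/111249] → run D
t=19: vr[B=1536/263 E=944640/208559 H=755200/111249] → run E
t=20: vr[B=1536/263 E=1079296/208559 H=755200/111249] → run E
t=21: vr[B=1536/263 E=1213952/208559 H=755200/111249] → run E
t=22: vr[B=1536/263 E=1348608/208559 H=755200/111249] → run B
t=23: vr[B=2048/263 E=1348608/208559 H=755200/111249] → run E
t=24: vr[B=2048/263 H=755200/111249] → run H
t=25: vr[B=2048/263 H=341504/37083] → run B
t=26: vr[H=341504/37083] → run H
t=27: vr[H=1293824/111249] → run H
t=28: vr[H=1563136/111249] → run H
t=29: vr[H=610816/37083] → run H
t=30: (idle)
t=31: (idle)

completion order = G, D, E, B, H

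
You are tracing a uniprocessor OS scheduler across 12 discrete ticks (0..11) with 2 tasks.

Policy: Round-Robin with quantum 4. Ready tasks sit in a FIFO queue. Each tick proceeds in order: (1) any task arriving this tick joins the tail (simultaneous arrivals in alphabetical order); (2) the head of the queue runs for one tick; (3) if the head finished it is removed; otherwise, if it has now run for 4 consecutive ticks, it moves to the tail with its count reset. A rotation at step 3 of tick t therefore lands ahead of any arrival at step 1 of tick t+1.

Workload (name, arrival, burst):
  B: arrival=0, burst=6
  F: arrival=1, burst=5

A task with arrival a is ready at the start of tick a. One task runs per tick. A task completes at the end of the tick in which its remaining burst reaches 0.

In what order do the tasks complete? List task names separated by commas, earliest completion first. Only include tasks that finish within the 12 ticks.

completion order = B, F

t=0: queue=[B] q_used=0 → run B
t=1: queue=[B,F] q_used=1 → run B
t=2: queue=[B,F] q_used=2 → run B
t=3: queue=[B,F] q_used=3 → run B
t=4: queue=[F,B] q_used=0 → run F
t=5: queue=[F,B] q_used=1 → run F
t=6: queue=[F,B] q_used=2 → run F
t=7: queue=[F,B] q_used=3 → run F
t=8: queue=[B,F] q_used=0 → run B
t=9: queue=[B,F] q_used=1 → run B
t=10: queue=[F] q_used=0 → run F
t=11: (idle)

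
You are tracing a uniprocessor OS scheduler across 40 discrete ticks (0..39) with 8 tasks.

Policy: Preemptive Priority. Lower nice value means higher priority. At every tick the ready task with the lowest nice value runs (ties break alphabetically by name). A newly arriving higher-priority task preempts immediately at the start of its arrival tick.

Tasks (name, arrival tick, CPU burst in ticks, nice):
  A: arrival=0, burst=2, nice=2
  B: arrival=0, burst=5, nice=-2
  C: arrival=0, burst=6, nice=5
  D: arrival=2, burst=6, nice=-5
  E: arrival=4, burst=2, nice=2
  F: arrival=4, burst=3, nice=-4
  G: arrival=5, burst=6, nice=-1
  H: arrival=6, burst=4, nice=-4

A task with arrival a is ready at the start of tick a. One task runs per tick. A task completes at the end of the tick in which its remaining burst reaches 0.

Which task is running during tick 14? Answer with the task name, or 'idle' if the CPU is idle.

t=0: ready={A,B,C} → run B
t=1: ready={A,B,C} → run B
t=2: ready={A,B,C,D} → run D
t=3: ready={A,B,C,D} → run D
t=4: ready={A,B,C,D,E,F} → run D
t=5: ready={A,B,C,D,E,F,G} → run D
t=6: ready={A,B,C,D,E,F,G,H} → run D
t=7: ready={A,B,C,D,E,F,G,H} → run D
t=8: ready={A,B,C,E,F,G,H} → run F
t=9: ready={A,B,C,E,F,G,H} → run F
t=10: ready={A,B,C,E,F,G,H} → run F
t=11: ready={A,B,C,E,G,H} → run H
t=12: ready={A,B,C,E,G,H} → run H
t=13: ready={A,B,C,E,G,H} → run H
t=14: ready={A,B,C,E,G,H} → run H
t=15: ready={A,B,C,E,G} → run B
t=16: ready={A,B,C,E,G} → run B
t=17: ready={A,B,C,E,G} → run B
t=18: ready={A,C,E,G} → run G
t=19: ready={A,C,E,G} → run G
t=20: ready={A,C,E,G} → run G
t=21: ready={A,C,E,G} → run G
t=22: ready={A,C,E,G} → run G
t=23: ready={A,C,E,G} → run G
t=24: ready={A,C,E} → run A
t=25: ready={A,C,E} → run A
t=26: ready={C,E} → run E
t=27: ready={C,E} → run E
t=28: ready={C} → run C
t=29: ready={C} → run C
t=30: ready={C} → run C
t=31: ready={C} → run C
t=32: ready={C} → run C
t=33: ready={C} → run C
t=34: (idle)
t=35: (idle)
t=36: (idle)
t=37: (idle)
t=38: (idle)
t=39: (idle)

running at tick 14 = H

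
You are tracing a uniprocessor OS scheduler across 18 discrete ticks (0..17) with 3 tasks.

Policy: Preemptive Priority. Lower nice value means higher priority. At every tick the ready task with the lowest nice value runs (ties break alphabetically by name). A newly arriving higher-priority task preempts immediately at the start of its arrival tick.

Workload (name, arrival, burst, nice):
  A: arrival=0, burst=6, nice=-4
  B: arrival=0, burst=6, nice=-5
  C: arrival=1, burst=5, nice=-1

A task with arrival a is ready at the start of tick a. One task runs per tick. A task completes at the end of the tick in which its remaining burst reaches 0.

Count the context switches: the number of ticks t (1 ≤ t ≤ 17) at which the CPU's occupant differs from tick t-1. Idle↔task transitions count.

t=0: ready={A,B} → run B
t=1: ready={A,B,C} → run B
t=2: ready={A,B,C} → run B
t=3: ready={A,B,C} → run B
t=4: ready={A,B,C} → run B
t=5: ready={A,B,C} → run B
t=6: ready={A,C} → run A
t=7: ready={A,C} → run A
t=8: ready={A,C} → run A
t=9: ready={A,C} → run A
t=10: ready={A,C} → run A
t=11: ready={A,C} → run A
t=12: ready={C} → run C
t=13: ready={C} → run C
t=14: ready={C} → run C
t=15: ready={C} → run C
t=16: ready={C} → run C
t=17: (idle)

context switches = 3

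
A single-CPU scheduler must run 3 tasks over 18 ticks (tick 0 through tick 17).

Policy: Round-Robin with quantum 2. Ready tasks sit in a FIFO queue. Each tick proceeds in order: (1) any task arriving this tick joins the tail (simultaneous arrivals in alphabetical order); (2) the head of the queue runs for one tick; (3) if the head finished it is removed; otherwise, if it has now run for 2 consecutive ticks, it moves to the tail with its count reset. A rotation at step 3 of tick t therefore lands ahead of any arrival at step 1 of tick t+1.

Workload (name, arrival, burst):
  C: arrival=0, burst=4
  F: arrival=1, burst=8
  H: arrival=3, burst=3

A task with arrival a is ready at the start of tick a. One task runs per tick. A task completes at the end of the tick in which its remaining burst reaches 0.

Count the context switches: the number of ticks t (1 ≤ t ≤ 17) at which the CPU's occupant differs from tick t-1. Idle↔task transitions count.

context switches = 7

t=0: queue=[C] q_used=0 → run C
t=1: queue=[C,F] q_used=1 → run C
t=2: queue=[F,C] q_used=0 → run F
t=3: queue=[F,C,H] q_used=1 → run F
t=4: queue=[C,H,F] q_used=0 → run C
t=5: queue=[C,H,F] q_used=1 → run C
t=6: queue=[H,F] q_used=0 → run H
t=7: queue=[H,F] q_used=1 → run H
t=8: queue=[F,H] q_used=0 → run F
t=9: queue=[F,H] q_used=1 → run F
t=10: queue=[H,F] q_used=0 → run H
t=11: queue=[F] q_used=0 → run F
t=12: queue=[F] q_used=1 → run F
t=13: queue=[F] q_used=0 → run F
t=14: queue=[F] q_used=1 → run F
t=15: (idle)
t=16: (idle)
t=17: (idle)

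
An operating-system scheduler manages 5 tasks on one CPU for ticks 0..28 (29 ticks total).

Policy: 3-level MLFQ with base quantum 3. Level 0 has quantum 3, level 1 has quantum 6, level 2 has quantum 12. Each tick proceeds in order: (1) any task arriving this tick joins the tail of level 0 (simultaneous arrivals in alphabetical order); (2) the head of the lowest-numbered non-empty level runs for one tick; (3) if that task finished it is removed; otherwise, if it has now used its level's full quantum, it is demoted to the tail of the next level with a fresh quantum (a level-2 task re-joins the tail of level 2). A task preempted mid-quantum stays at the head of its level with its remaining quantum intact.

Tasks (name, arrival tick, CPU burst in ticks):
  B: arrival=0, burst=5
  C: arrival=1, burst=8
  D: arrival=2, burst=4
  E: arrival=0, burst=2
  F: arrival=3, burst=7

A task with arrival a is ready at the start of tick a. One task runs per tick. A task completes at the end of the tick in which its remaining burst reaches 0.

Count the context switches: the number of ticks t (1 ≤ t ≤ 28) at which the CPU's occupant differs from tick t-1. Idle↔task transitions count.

t=0: L0/L1/L2 = BE/-/- → run B
t=1: L0/L1/L2 = BEC/-/- → run B
t=2: L0/L1/L2 = BECD/-/- → run B
t=3: L0/L1/L2 = ECDF/B/- → run E
t=4: L0/L1/L2 = ECDF/B/- → run E
t=5: L0/L1/L2 = CDF/B/- → run C
t=6: L0/L1/L2 = CDF/B/- → run C
t=7: L0/L1/L2 = CDF/B/- → run C
t=8: L0/L1/L2 = DF/BC/- → run D
t=9: L0/L1/L2 = DF/BC/- → run D
t=10: L0/L1/L2 = DF/BC/- → run D
t=11: L0/L1/L2 = F/BCD/- → run F
t=12: L0/L1/L2 = F/BCD/- → run F
t=13: L0/L1/L2 = F/BCD/- → run F
t=14: L0/L1/L2 = -/BCDF/- → run B
t=15: L0/L1/L2 = -/BCDF/- → run B
t=16: L0/L1/L2 = -/CDF/- → run C
t=17: L0/L1/L2 = -/CDF/- → run C
t=18: L0/L1/L2 = -/CDF/- → run C
t=19: L0/L1/L2 = -/CDF/- → run C
t=20: L0/L1/L2 = -/CDF/- → run C
t=21: L0/L1/L2 = -/DF/- → run D
t=22: L0/L1/L2 = -/F/- → run F
t=23: L0/L1/L2 = -/F/- → run F
t=24: L0/L1/L2 = -/F/- → run F
t=25: L0/L1/L2 = -/F/- → run F
t=26: (idle)
t=27: (idle)
t=28: (idle)

context switches = 9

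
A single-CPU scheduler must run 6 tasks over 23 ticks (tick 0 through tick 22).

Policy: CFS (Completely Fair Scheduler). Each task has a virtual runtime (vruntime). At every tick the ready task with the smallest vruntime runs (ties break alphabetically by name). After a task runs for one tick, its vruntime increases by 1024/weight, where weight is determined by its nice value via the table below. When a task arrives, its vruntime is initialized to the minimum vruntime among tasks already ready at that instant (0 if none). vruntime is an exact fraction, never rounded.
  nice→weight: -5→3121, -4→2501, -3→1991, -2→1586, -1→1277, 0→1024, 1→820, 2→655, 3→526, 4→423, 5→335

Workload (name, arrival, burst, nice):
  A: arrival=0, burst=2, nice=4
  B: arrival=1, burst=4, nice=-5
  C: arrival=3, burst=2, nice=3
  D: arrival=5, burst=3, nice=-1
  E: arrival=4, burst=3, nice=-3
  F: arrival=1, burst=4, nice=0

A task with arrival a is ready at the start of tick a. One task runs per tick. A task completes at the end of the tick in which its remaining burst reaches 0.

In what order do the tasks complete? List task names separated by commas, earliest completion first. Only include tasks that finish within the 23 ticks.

t=0: vr[A=0] → run A
t=1: vr[A=1024/423 B=1024/423 F=1024/423] → run A
t=2: vr[B=1024/423 F=1024/423] → run B
t=3: vr[B=3629056/1320183 C=1024/423 F=1024/423] → run C
t=4: vr[B=3629056/1320183 C=485888/111249 E=1024/423 F=1024/423] → run E
t=5: vr[B=3629056/1320183 C=485888/111249 D=1024/423 E=2471936/842193 F=1024/423] → run D
t=6: vr[B=3629056/1320183 C=485888/111249 D=1740800/540171 E=2471936/842193 F=1024/423] → run F
t=7: vr[B=3629056/1320183 C=485888/111249 D=1740800/540171 E=2471936/842193 F=1447/423] → run B
t=8: vr[B=4062208/1320183 C=485888/111249 D=1740800/540171 E=2471936/842193 F=1447/423] → run E
t=9: vr[B=4062208/1320183 C=485888/111249 D=1740800/540171 E=2905088/842193 F=1447/423] → run B
t=10: vr[B=4495360/1320183 C=485888/111249 D=1740800/540171 E=2905088/842193 F=1447/423] → run D
t=11: vr[B=4495360/1320183 C=485888/111249 D=2173952/540171 E=2905088/842193 F=1447/423] → run B
t=12: vr[C=485888/111249 D=2173952/540171 E=2905088/842193 F=1447/423] → run F
t=13: vr[C=485888/111249 D=2173952/540171 E=2905088/842193 F=1870/423] → run E
t=14: vr[C=485888/111249 D=2173952/540171 F=1870/423] → run D
t=15: vr[C=485888/111249 F=1870/423] → run C
t=16: vr[F=1870/423] → run F
t=17: vr[F=2293/423] → run F
t=18: (idle)
t=19: (idle)
t=20: (idle)
t=21: (idle)
t=22: (idle)

completion order = A, B, E, D, C, F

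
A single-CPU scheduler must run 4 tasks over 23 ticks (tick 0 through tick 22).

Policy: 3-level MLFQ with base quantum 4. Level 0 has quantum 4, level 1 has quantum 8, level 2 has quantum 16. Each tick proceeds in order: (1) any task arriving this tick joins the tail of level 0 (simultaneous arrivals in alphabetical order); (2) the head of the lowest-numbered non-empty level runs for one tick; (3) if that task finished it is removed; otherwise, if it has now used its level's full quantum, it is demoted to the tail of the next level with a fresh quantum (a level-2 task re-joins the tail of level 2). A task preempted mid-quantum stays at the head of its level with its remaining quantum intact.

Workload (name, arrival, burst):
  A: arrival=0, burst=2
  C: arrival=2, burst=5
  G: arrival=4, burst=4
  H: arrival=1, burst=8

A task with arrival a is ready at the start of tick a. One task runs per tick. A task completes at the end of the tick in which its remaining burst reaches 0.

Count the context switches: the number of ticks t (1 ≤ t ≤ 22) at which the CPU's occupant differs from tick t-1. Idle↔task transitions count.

t=0: L0/L1/L2 = A/-/- → run A
t=1: L0/L1/L2 = AH/-/- → run A
t=2: L0/L1/L2 = HC/-/- → run H
t=3: L0/L1/L2 = HC/-/- → run H
t=4: L0/L1/L2 = HCG/-/- → run H
t=5: L0/L1/L2 = HCG/-/- → run H
t=6: L0/L1/L2 = CG/H/- → run C
t=7: L0/L1/L2 = CG/H/- → run C
t=8: L0/L1/L2 = CG/H/- → run C
t=9: L0/L1/L2 = CG/H/- → run C
t=10: L0/L1/L2 = G/HC/- → run G
t=11: L0/L1/L2 = G/HC/- → run G
t=12: L0/L1/L2 = G/HC/- → run G
t=13: L0/L1/L2 = G/HC/- → run G
t=14: L0/L1/L2 = -/HC/- → run H
t=15: L0/L1/L2 = -/HC/- → run H
t=16: L0/L1/L2 = -/HC/- → run H
t=17: L0/L1/L2 = -/HC/- → run H
t=18: L0/L1/L2 = -/C/- → run C
t=19: (idle)
t=20: (idle)
t=21: (idle)
t=22: (idle)

context switches = 6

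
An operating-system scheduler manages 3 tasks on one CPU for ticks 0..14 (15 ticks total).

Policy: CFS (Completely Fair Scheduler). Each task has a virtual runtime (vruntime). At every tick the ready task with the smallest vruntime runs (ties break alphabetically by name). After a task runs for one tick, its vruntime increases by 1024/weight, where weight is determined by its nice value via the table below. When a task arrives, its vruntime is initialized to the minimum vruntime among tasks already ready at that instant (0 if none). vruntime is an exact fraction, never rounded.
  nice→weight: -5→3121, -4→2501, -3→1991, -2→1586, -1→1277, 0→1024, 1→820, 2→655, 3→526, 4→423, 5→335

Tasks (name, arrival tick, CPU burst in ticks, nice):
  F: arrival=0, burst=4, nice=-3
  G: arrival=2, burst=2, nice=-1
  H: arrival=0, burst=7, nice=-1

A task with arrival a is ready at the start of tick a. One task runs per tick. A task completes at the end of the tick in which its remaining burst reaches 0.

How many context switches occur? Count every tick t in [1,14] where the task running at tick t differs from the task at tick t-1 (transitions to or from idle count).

t=0: vr[F=0 H=0] → run F
t=1: vr[F=1024/1991 H=0] → run H
t=2: vr[F=1024/1991 G=1024/1991 H=1024/1277] → run F
t=3: vr[F=2048/1991 G=1024/1991 H=1024/1277] → run G
t=4: vr[F=2048/1991 G=3346432/2542507 H=1024/1277] → run H
t=5: vr[F=2048/1991 G=3346432/2542507 H=2048/1277] → run F
t=6: vr[F=3072/1991 G=3346432/2542507 H=2048/1277] → run G
t=7: vr[F=3072/1991 H=2048/1277] → run F
t=8: vr[H=2048/1277] → run H
t=9: vr[H=3072/1277] → run H
t=10: vr[H=4096/1277] → run H
t=11: vr[H=5120/1277] → run H
t=12: vr[H=6144/1277] → run H
t=13: (idle)
t=14: (idle)

context switches = 9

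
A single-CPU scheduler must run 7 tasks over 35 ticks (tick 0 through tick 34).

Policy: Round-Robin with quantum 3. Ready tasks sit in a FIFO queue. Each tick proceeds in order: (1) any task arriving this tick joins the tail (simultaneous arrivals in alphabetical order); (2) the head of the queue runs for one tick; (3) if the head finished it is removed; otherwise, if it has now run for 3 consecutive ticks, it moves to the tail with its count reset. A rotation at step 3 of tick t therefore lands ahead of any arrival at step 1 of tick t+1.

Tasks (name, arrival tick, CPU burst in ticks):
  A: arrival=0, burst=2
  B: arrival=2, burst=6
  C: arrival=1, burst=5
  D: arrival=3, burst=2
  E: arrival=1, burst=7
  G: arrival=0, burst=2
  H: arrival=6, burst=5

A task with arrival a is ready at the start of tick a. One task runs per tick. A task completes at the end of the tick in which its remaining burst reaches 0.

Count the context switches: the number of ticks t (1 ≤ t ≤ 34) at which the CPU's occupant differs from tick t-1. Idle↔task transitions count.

t=0: queue=[A,G] q_used=0 → run A
t=1: queue=[A,G,C,E] q_used=1 → run A
t=2: queue=[G,C,E,B] q_used=0 → run G
t=3: queue=[G,C,E,B,D] q_used=1 → run G
t=4: queue=[C,E,B,D] q_used=0 → run C
t=5: queue=[C,E,B,D] q_used=1 → run C
t=6: queue=[C,E,B,D,H] q_used=2 → run C
t=7: queue=[E,B,D,H,C] q_used=0 → run E
t=8: queue=[E,B,D,H,C] q_used=1 → run E
t=9: queue=[E,B,D,H,C] q_used=2 → run E
t=10: queue=[B,D,H,C,E] q_used=0 → run B
t=11: queue=[B,D,H,C,E] q_used=1 → run B
t=12: queue=[B,D,H,C,E] q_used=2 → run B
t=13: queue=[D,H,C,E,B] q_used=0 → run D
t=14: queue=[D,H,C,E,B] q_used=1 → run D
t=15: queue=[H,C,E,B] q_used=0 → run H
t=16: queue=[H,C,E,B] q_used=1 → run H
t=17: queue=[H,C,E,B] q_used=2 → run H
t=18: queue=[C,E,B,H] q_used=0 → run C
t=19: queue=[C,E,B,H] q_used=1 → run C
t=20: queue=[E,B,H] q_used=0 → run E
t=21: queue=[E,B,H] q_used=1 → run E
t=22: queue=[E,B,H] q_used=2 → run E
t=23: queue=[B,H,E] q_used=0 → run B
t=24: queue=[B,H,E] q_used=1 → run B
t=25: queue=[B,H,E] q_used=2 → run B
t=26: queue=[H,E] q_used=0 → run H
t=27: queue=[H,E] q_used=1 → run H
t=28: queue=[E] q_used=0 → run E
t=29: (idle)
t=30: (idle)
t=31: (idle)
t=32: (idle)
t=33: (idle)
t=34: (idle)

context switches = 12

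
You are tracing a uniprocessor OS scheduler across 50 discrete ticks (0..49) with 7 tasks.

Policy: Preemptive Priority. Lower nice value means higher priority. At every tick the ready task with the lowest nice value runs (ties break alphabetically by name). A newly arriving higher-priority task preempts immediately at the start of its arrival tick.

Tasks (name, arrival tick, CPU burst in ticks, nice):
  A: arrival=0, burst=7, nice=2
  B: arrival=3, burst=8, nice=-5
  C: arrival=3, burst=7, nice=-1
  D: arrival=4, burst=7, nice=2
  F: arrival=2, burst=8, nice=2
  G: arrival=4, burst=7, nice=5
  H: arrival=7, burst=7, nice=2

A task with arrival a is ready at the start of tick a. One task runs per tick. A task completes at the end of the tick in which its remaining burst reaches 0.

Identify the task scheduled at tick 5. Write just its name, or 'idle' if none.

t=0: ready={A} → run A
t=1: ready={A} → run A
t=2: ready={A,F} → run A
t=3: ready={A,B,C,F} → run B
t=4: ready={A,B,C,D,F,G} → run B
t=5: ready={A,B,C,D,F,G} → run B
t=6: ready={A,B,C,D,F,G} → run B
t=7: ready={A,B,C,D,F,G,H} → run B
t=8: ready={A,B,C,D,F,G,H} → run B
t=9: ready={A,B,C,D,F,G,H} → run B
t=10: ready={A,B,C,D,F,G,H} → run B
t=11: ready={A,C,D,F,G,H} → run C
t=12: ready={A,C,D,F,G,H} → run C
t=13: ready={A,C,D,F,G,H} → run C
t=14: ready={A,C,D,F,G,H} → run C
t=15: ready={A,C,D,F,G,H} → run C
t=16: ready={A,C,D,F,G,H} → run C
t=17: ready={A,C,D,F,G,H} → run C
t=18: ready={A,D,F,G,H} → run A
t=19: ready={A,D,F,G,H} → run A
t=20: ready={A,D,F,G,H} → run A
t=21: ready={A,D,F,G,H} → run A
t=22: ready={D,F,G,H} → run D
t=23: ready={D,F,G,H} → run D
t=24: ready={D,F,G,H} → run D
t=25: ready={D,F,G,H} → run D
t=26: ready={D,F,G,H} → run D
t=27: ready={D,F,G,H} → run D
t=28: ready={D,F,G,H} → run D
t=29: ready={F,G,H} → run F
t=30: ready={F,G,H} → run F
t=31: ready={F,G,H} → run F
t=32: ready={F,G,H} → run F
t=33: ready={F,G,H} → run F
t=34: ready={F,G,H} → run F
t=35: ready={F,G,H} → run F
t=36: ready={F,G,H} → run F
t=37: ready={G,H} → run H
t=38: ready={G,H} → run H
t=39: ready={G,H} → run H
t=40: ready={G,H} → run H
t=41: ready={G,H} → run H
t=42: ready={G,H} → run H
t=43: ready={G,H} → run H
t=44: ready={G} → run G
t=45: ready={G} → run G
t=46: ready={G} → run G
t=47: ready={G} → run G
t=48: ready={G} → run G
t=49: ready={G} → run G

running at tick 5 = B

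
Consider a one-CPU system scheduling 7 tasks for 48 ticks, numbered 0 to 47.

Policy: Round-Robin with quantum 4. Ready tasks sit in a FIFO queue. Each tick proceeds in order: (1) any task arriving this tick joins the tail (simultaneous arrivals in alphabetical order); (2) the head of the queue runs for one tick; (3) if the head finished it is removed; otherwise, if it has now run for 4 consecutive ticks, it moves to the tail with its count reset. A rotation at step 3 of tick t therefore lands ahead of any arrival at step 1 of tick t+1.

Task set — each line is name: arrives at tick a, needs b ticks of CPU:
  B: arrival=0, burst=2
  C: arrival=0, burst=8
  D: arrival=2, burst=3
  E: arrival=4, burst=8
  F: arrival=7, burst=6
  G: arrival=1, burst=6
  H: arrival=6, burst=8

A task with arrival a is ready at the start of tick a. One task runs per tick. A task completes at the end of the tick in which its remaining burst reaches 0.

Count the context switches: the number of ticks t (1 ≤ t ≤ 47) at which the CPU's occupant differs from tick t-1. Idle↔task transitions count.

t=0: queue=[B,C] q_used=0 → run B
t=1: queue=[B,C,G] q_used=1 → run B
t=2: queue=[C,G,D] q_used=0 → run C
t=3: queue=[C,G,D] q_used=1 → run C
t=4: queue=[C,G,D,E] q_used=2 → run C
t=5: queue=[C,G,D,E] q_used=3 → run C
t=6: queue=[G,D,E,C,H] q_used=0 → run G
t=7: queue=[G,D,E,C,H,F] q_used=1 → run G
t=8: queue=[G,D,E,C,H,F] q_used=2 → run G
t=9: queue=[G,D,E,C,H,F] q_used=3 → run G
t=10: queue=[D,E,C,H,F,G] q_used=0 → run D
t=11: queue=[D,E,C,H,F,G] q_used=1 → run D
t=12: queue=[D,E,C,H,F,G] q_used=2 → run D
t=13: queue=[E,C,H,F,G] q_used=0 → run E
t=14: queue=[E,C,H,F,G] q_used=1 → run E
t=15: queue=[E,C,H,F,G] q_used=2 → run E
t=16: queue=[E,C,H,F,G] q_used=3 → run E
t=17: queue=[C,H,F,G,E] q_used=0 → run C
t=18: queue=[C,H,F,G,E] q_used=1 → run C
t=19: queue=[C,H,F,G,E] q_used=2 → run C
t=20: queue=[C,H,F,G,E] q_used=3 → run C
t=21: queue=[H,F,G,E] q_used=0 → run H
t=22: queue=[H,F,G,E] q_used=1 → run H
t=23: queue=[H,F,G,E] q_used=2 → run H
t=24: queue=[H,F,G,E] q_used=3 → run H
t=25: queue=[F,G,E,H] q_used=0 → run F
t=26: queue=[F,G,E,H] q_used=1 → run F
t=27: queue=[F,G,E,H] q_used=2 → run F
t=28: queue=[F,G,E,H] q_used=3 → run F
t=29: queue=[G,E,H,F] q_used=0 → run G
t=30: queue=[G,E,H,F] q_used=1 → run G
t=31: queue=[E,H,F] q_used=0 → run E
t=32: queue=[E,H,F] q_used=1 → run E
t=33: queue=[E,H,F] q_used=2 → run E
t=34: queue=[E,H,F] q_used=3 → run E
t=35: queue=[H,F] q_used=0 → run H
t=36: queue=[H,F] q_used=1 → run H
t=37: queue=[H,F] q_used=2 → run H
t=38: queue=[H,F] q_used=3 → run H
t=39: queue=[F] q_used=0 → run F
t=40: queue=[F] q_used=1 → run F
t=41: (idle)
t=42: (idle)
t=43: (idle)
t=44: (idle)
t=45: (idle)
t=46: (idle)
t=47: (idle)

context switches = 12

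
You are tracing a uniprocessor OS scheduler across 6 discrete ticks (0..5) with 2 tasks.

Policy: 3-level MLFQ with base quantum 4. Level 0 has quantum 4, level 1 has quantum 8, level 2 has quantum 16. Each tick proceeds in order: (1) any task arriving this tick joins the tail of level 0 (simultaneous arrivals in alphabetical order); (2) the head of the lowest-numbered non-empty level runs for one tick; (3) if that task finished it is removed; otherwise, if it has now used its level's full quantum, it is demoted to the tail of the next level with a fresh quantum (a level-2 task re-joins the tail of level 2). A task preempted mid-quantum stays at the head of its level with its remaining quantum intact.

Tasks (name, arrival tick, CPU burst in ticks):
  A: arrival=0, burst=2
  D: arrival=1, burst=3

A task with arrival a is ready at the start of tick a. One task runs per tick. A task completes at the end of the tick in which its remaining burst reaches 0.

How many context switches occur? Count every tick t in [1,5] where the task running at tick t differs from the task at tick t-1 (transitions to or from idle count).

context switches = 2

t=0: L0/L1/L2 = A/-/- → run A
t=1: L0/L1/L2 = AD/-/- → run A
t=2: L0/L1/L2 = D/-/- → run D
t=3: L0/L1/L2 = D/-/- → run D
t=4: L0/L1/L2 = D/-/- → run D
t=5: (idle)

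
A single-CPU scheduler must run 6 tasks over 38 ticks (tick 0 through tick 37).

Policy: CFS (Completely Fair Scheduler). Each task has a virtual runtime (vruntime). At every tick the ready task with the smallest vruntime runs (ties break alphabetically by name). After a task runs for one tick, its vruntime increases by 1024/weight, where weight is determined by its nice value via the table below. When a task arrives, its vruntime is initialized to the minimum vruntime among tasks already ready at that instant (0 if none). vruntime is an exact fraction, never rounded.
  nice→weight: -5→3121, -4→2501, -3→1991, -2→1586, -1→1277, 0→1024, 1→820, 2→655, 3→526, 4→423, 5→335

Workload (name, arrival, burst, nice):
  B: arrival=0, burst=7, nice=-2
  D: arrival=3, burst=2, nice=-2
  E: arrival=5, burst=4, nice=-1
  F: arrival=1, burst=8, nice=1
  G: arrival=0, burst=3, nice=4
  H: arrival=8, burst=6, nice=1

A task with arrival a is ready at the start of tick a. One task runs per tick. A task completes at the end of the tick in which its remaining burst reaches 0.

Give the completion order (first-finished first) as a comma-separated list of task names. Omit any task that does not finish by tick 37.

t=0: vr[B=0 G=0] → run B
t=1: vr[B=512/793 F=0 G=0] → run F
t=2: vr[B=512/793 F=256/205 G=0] → run G
t=3: vr[B=512/793 D=512/793 F=256/205 G=1024/423] → run B
t=4: vr[B=1024/793 D=512/793 F=256/205 G=1024/423] → run D
t=5: vr[B=1024/793 D=1024/793 E=256/205 F=256/205 G=1024/423] → run E
t=6: vr[B=1024/793 D=1024/793 E=536832/261785 F=256/205 G=1024/423] → run F
t=7: vr[B=1024/793 D=1024/793 E=536832/261785 F=512/205 G=1024/423] → run B
t=8: vr[B=1536/793 D=1024/793 E=536832/261785 F=512/205 G=1024/423 H=1024/793] → run D
t=9: vr[B=1536/793 E=536832/261785 F=512/205 G=1024/423 H=1024/793] → run H
t=10: vr[B=1536/793 E=536832/261785 F=512/205 G=1024/423 H=412928/162565] → run B
t=11: vr[B=2048/793 E=536832/261785 F=512/205 G=1024/423 H=412928/162565] → run E
t=12: vr[B=2048/793 E=746752/261785 F=512/205 G=1024/423 H=412928/162565] → run G
t=13: vr[B=2048/793 E=746752/261785 F=512/205 G=2048/423 H=412928/162565] → run F
t=14: vr[B=2048/793 E=746752/261785 F=768/205 G=2048/423 H=412928/162565] → run H
t=15: vr[B=2048/793 E=746752/261785 F=768/205 G=2048/423 H=615936/162565] → run B
t=16: vr[B=2560/793 E=746752/261785 F=768/205 G=2048/423 H=615936/162565] → run E
t=17: vr[B=2560/793 E=956672/261785 F=768/205 G=2048/423 H=615936/162565] → run B
t=18: vr[B=3072/793 E=956672/261785 F=768/205 G=2048/423 H=615936/162565] → run E
t=19: vr[B=3072/793 F=768/205 G=2048/423 H=615936/162565] → run F
t=20: vr[B=3072/793 F=1024/205 G=2048/423 H=615936/162565] → run H
t=21: vr[B=3072/793 F=1024/205 G=2048/423 H=818944/162565] → run B
t=22: vr[F=1024/205 G=2048/423 H=818944/162565] → run G
t=23: vr[F=1024/205 H=818944/162565] → run F
t=24: vr[F=256/41 H=818944/162565] → run H
t=25: vr[F=256/41 H=1021952/162565] → run F
t=26: vr[F=1536/205 H=1021952/162565] → run H
t=27: vr[F=1536/205 H=244992/32513] → run F
t=28: vr[F=1792/205 H=244992/32513] → run H
t=29: vr[F=1792/205] → run F
t=30: (idle)
t=31: (idle)
t=32: (idle)
t=33: (idle)
t=34: (idle)
t=35: (idle)
t=36: (idle)
t=37: (idle)

completion order = D, E, B, G, H, F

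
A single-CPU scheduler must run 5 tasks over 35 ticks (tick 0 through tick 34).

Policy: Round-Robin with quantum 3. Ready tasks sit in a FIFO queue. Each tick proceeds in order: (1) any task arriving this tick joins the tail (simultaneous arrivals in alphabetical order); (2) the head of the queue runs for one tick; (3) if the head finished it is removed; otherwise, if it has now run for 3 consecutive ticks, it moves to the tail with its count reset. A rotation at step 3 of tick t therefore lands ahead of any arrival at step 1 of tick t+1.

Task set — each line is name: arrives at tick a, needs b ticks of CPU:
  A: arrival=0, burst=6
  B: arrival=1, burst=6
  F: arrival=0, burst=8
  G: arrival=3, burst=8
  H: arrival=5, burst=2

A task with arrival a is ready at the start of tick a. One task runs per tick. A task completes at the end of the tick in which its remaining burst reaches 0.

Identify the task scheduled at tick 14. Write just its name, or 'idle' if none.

running at tick 14 = G

t=0: queue=[A,F] q_used=0 → run A
t=1: queue=[A,F,B] q_used=1 → run A
t=2: queue=[A,F,B] q_used=2 → run A
t=3: queue=[F,B,A,G] q_used=0 → run F
t=4: queue=[F,B,A,G] q_used=1 → run F
t=5: queue=[F,B,A,G,H] q_used=2 → run F
t=6: queue=[B,A,G,H,F] q_used=0 → run B
t=7: queue=[B,A,G,H,F] q_used=1 → run B
t=8: queue=[B,A,G,H,F] q_used=2 → run B
t=9: queue=[A,G,H,F,B] q_used=0 → run A
t=10: queue=[A,G,H,F,B] q_used=1 → run A
t=11: queue=[A,G,H,F,B] q_used=2 → run A
t=12: queue=[G,H,F,B] q_used=0 → run G
t=13: queue=[G,H,F,B] q_used=1 → run G
t=14: queue=[G,H,F,B] q_used=2 → run G
t=15: queue=[H,F,B,G] q_used=0 → run H
t=16: queue=[H,F,B,G] q_used=1 → run H
t=17: queue=[F,B,G] q_used=0 → run F
t=18: queue=[F,B,G] q_used=1 → run F
t=19: queue=[F,B,G] q_used=2 → run F
t=20: queue=[B,G,F] q_used=0 → run B
t=21: queue=[B,G,F] q_used=1 → run B
t=22: queue=[B,G,F] q_used=2 → run B
t=23: queue=[G,F] q_used=0 → run G
t=24: queue=[G,F] q_used=1 → run G
t=25: queue=[G,F] q_used=2 → run G
t=26: queue=[F,G] q_used=0 → run F
t=27: queue=[F,G] q_used=1 → run F
t=28: queue=[G] q_used=0 → run G
t=29: queue=[G] q_used=1 → run G
t=30: (idle)
t=31: (idle)
t=32: (idle)
t=33: (idle)
t=34: (idle)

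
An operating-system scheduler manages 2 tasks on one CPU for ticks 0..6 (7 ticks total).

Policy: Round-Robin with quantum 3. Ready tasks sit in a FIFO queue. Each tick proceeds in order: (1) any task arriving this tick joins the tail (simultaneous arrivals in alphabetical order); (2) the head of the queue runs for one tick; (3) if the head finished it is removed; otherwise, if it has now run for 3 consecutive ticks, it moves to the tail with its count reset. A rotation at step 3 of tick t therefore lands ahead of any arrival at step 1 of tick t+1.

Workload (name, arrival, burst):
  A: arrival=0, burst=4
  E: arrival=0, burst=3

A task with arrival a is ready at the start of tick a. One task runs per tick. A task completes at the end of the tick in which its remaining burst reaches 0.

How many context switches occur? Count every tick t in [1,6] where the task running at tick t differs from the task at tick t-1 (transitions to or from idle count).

t=0: queue=[A,E] q_used=0 → run A
t=1: queue=[A,E] q_used=1 → run A
t=2: queue=[A,E] q_used=2 → run A
t=3: queue=[E,A] q_used=0 → run E
t=4: queue=[E,A] q_used=1 → run E
t=5: queue=[E,A] q_used=2 → run E
t=6: queue=[A] q_used=0 → run A

context switches = 2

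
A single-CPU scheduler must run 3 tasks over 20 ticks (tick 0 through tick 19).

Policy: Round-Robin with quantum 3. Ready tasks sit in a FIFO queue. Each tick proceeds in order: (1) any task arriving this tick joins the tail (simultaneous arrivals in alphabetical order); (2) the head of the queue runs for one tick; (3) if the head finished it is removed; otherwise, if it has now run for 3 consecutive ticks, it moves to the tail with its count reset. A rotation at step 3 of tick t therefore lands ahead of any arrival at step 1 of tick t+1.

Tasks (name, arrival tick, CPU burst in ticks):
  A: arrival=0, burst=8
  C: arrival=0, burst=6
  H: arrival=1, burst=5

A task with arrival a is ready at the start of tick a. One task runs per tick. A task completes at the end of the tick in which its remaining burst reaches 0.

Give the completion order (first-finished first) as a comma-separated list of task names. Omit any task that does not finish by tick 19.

completion order = C, H, A

t=0: queue=[A,C] q_used=0 → run A
t=1: queue=[A,C,H] q_used=1 → run A
t=2: queue=[A,C,H] q_used=2 → run A
t=3: queue=[C,H,A] q_used=0 → run C
t=4: queue=[C,H,A] q_used=1 → run C
t=5: queue=[C,H,A] q_used=2 → run C
t=6: queue=[H,A,C] q_used=0 → run H
t=7: queue=[H,A,C] q_used=1 → run H
t=8: queue=[H,A,C] q_used=2 → run H
t=9: queue=[A,C,H] q_used=0 → run A
t=10: queue=[A,C,H] q_used=1 → run A
t=11: queue=[A,C,H] q_used=2 → run A
t=12: queue=[C,H,A] q_used=0 → run C
t=13: queue=[C,H,A] q_used=1 → run C
t=14: queue=[C,H,A] q_used=2 → run C
t=15: queue=[H,A] q_used=0 → run H
t=16: queue=[H,A] q_used=1 → run H
t=17: queue=[A] q_used=0 → run A
t=18: queue=[A] q_used=1 → run A
t=19: (idle)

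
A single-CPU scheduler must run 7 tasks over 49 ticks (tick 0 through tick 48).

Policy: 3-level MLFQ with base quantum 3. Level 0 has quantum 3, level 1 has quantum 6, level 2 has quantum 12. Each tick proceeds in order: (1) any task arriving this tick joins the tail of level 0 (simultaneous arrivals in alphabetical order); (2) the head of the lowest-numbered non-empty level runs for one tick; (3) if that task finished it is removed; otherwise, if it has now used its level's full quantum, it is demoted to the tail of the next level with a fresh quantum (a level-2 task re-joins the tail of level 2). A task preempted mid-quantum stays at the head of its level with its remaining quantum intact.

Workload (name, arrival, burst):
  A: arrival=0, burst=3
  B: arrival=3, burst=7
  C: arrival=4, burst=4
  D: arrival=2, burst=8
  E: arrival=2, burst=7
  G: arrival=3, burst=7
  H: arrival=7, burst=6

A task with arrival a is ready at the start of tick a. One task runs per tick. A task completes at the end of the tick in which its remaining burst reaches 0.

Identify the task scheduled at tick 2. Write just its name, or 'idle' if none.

running at tick 2 = A

t=0: L0/L1/L2 = A/-/- → run A
t=1: L0/L1/L2 = A/-/- → run A
t=2: L0/L1/L2 = ADE/-/- → run A
t=3: L0/L1/L2 = DEBG/-/- → run D
t=4: L0/L1/L2 = DEBGC/-/- → run D
t=5: L0/L1/L2 = DEBGC/-/- → run D
t=6: L0/L1/L2 = EBGC/D/- → run E
t=7: L0/L1/L2 = EBGCH/D/- → run E
t=8: L0/L1/L2 = EBGCH/D/- → run E
t=9: L0/L1/L2 = BGCH/DE/- → run B
t=10: L0/L1/L2 = BGCH/DE/- → run B
t=11: L0/L1/L2 = BGCH/DE/- → run B
t=12: L0/L1/L2 = GCH/DEB/- → run G
t=13: L0/L1/L2 = GCH/DEB/- → run G
t=14: L0/L1/L2 = GCH/DEB/- → run G
t=15: L0/L1/L2 = CH/DEBG/- → run C
t=16: L0/L1/L2 = CH/DEBG/- → run C
t=17: L0/L1/L2 = CH/DEBG/- → run C
t=18: L0/L1/L2 = H/DEBGC/- → run H
t=19: L0/L1/L2 = H/DEBGC/- → run H
t=20: L0/L1/L2 = H/DEBGC/- → run H
t=21: L0/L1/L2 = -/DEBGCH/- → run D
t=22: L0/L1/L2 = -/DEBGCH/- → run D
t=23: L0/L1/L2 = -/DEBGCH/- → run D
t=24: L0/L1/L2 = -/DEBGCH/- → run D
t=25: L0/L1/L2 = -/DEBGCH/- → run D
t=26: L0/L1/L2 = -/EBGCH/- → run E
t=27: L0/L1/L2 = -/EBGCH/- → run E
t=28: L0/L1/L2 = -/EBGCH/- → run E
t=29: L0/L1/L2 = -/EBGCH/- → run E
t=30: L0/L1/L2 = -/BGCH/- → run B
t=31: L0/L1/L2 = -/BGCH/- → run B
t=32: L0/L1/L2 = -/BGCH/- → run B
t=33: L0/L1/L2 = -/BGCH/- → run B
t=34: L0/L1/L2 = -/GCH/- → run G
t=35: L0/L1/L2 = -/GCH/- → run G
t=36: L0/L1/L2 = -/GCH/- → run G
t=37: L0/L1/L2 = -/GCH/- → run G
t=38: L0/L1/L2 = -/CH/- → run C
t=39: L0/L1/L2 = -/H/- → run H
t=40: L0/L1/L2 = -/H/- → run H
t=41: L0/L1/L2 = -/H/- → run H
t=42: (idle)
t=43: (idle)
t=44: (idle)
t=45: (idle)
t=46: (idle)
t=47: (idle)
t=48: (idle)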